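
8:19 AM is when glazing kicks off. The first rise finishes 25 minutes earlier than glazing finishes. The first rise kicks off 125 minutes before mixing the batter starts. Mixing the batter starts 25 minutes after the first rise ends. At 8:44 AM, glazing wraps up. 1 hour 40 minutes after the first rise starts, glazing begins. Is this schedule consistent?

Yes

The first rise ends at 8:44 AM − 25 min = 8:19 AM.
Mixing the batter starts at 8:19 AM + 25 min = 8:44 AM.
The first rise starts at 8:44 AM − 125 min = 6:39 AM.
Glazing starts at 6:39 AM + 100 min = 8:19 AM.
That matches the stated 8:19 AM, so the schedule is consistent.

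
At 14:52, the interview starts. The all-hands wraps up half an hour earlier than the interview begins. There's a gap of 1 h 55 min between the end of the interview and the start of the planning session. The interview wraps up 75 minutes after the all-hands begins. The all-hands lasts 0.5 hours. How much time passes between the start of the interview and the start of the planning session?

The all-hands ends at 14:52 − 30 min = 14:22.
The all-hands starts at 14:22 − 30 min = 13:52.
The interview ends at 13:52 + 75 min = 15:07.
The planning session starts at 15:07 + 115 min = 17:02.
From 14:52 to 17:02 is 130 minutes.

130 minutes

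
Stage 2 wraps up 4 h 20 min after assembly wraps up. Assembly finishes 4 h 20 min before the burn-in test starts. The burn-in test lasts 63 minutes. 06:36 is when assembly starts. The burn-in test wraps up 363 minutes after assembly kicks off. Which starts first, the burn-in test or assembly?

The burn-in test ends at 06:36 + 363 min = 12:39.
The burn-in test starts at 12:39 − 63 min = 11:36.
The burn-in test starts at 11:36 and assembly starts at 06:36, so assembly is first.

assembly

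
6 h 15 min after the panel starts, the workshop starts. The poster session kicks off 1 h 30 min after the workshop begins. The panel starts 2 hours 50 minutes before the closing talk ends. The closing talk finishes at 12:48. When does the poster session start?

The panel starts at 12:48 − 170 min = 09:58.
The workshop starts at 09:58 + 375 min = 16:13.
The poster session starts at 16:13 + 90 min = 17:43.

17:43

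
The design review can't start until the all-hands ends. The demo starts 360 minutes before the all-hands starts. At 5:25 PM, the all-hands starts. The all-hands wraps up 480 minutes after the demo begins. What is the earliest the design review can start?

The demo starts at 5:25 PM − 360 min = 11:25 AM.
The all-hands ends at 11:25 AM + 480 min = 7:25 PM.
The design review is bounded by the all-hands, so the earliest it can start is 7:25 PM.

7:25 PM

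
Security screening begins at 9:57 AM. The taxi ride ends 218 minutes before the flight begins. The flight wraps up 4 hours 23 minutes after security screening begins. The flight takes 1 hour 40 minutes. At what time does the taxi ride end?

The flight ends at 9:57 AM + 263 min = 2:20 PM.
The flight starts at 2:20 PM − 100 min = 12:40 PM.
The taxi ride ends at 12:40 PM − 218 min = 9:02 AM.

9:02 AM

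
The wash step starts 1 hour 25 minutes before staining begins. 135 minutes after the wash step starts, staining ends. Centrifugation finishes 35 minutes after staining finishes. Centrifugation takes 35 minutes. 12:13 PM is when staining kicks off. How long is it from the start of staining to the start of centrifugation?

The wash step starts at 12:13 PM − 85 min = 10:48 AM.
Staining ends at 10:48 AM + 135 min = 1:03 PM.
Centrifugation ends at 1:03 PM + 35 min = 1:38 PM.
Centrifugation starts at 1:38 PM − 35 min = 1:03 PM.
From 12:13 PM to 1:03 PM is 50 minutes.

50 minutes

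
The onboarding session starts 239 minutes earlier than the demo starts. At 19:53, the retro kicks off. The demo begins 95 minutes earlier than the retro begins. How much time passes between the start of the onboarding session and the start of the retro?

5 hours 34 minutes

The demo starts at 19:53 − 95 min = 18:18.
The onboarding session starts at 18:18 − 239 min = 14:19.
From 14:19 to 19:53 is 5 hours 34 minutes.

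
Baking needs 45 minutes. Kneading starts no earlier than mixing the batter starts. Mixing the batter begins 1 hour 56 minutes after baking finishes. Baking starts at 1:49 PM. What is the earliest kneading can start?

4:30 PM

Baking ends at 1:49 PM + 45 min = 2:34 PM.
Mixing the batter starts at 2:34 PM + 116 min = 4:30 PM.
Kneading is bounded by mixing the batter, so the earliest it can start is 4:30 PM.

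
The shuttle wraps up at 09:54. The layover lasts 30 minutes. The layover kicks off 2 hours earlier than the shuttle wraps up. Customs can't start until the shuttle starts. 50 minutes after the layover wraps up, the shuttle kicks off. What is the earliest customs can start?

09:14

The layover starts at 09:54 − 120 min = 07:54.
The layover ends at 07:54 + 30 min = 08:24.
The shuttle starts at 08:24 + 50 min = 09:14.
Customs is bounded by the shuttle, so the earliest it can start is 09:14.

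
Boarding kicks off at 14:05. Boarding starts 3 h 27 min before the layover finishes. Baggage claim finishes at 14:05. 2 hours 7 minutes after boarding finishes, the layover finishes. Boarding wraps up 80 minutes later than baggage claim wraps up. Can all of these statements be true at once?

Boarding ends at 14:05 + 80 min = 15:25.
The layover ends at 15:25 + 127 min = 17:32.
Boarding starts at 17:32 − 207 min = 14:05.
That matches the stated 14:05, so the schedule is consistent.

Yes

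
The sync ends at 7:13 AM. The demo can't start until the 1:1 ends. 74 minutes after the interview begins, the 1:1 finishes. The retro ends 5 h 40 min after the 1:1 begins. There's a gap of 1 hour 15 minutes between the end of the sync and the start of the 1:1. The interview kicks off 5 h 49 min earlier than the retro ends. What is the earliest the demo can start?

The 1:1 starts at 7:13 AM + 75 min = 8:28 AM.
The retro ends at 8:28 AM + 340 min = 2:08 PM.
The interview starts at 2:08 PM − 349 min = 8:19 AM.
The 1:1 ends at 8:19 AM + 74 min = 9:33 AM.
The demo is bounded by the 1:1, so the earliest it can start is 9:33 AM.

9:33 AM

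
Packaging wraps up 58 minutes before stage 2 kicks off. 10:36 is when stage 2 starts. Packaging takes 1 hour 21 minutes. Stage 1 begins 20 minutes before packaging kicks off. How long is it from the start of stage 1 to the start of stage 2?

Packaging ends at 10:36 − 58 min = 09:38.
Packaging starts at 09:38 − 81 min = 08:17.
Stage 1 starts at 08:17 − 20 min = 07:57.
From 07:57 to 10:36 is 2 h 39 min.

2 h 39 min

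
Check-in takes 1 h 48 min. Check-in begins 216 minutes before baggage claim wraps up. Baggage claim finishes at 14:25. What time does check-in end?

12:37

Check-in starts at 14:25 − 216 min = 10:49.
Check-in ends at 10:49 + 108 min = 12:37.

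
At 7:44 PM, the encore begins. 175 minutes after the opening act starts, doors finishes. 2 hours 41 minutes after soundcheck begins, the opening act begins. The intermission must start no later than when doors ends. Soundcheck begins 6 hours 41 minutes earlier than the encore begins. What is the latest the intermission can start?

Soundcheck starts at 7:44 PM − 401 min = 1:03 PM.
The opening act starts at 1:03 PM + 161 min = 3:44 PM.
Doors ends at 3:44 PM + 175 min = 6:39 PM.
The intermission is bounded by doors, so the latest it can start is 6:39 PM.

6:39 PM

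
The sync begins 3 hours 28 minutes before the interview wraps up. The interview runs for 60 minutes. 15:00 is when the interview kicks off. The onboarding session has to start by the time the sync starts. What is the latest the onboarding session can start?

The interview ends at 15:00 + 60 min = 16:00.
The sync starts at 16:00 − 208 min = 12:32.
The onboarding session is bounded by the sync, so the latest it can start is 12:32.

12:32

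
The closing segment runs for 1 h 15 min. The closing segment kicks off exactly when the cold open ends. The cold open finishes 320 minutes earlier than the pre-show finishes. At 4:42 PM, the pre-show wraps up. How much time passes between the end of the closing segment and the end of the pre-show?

245 minutes

The cold open ends at 4:42 PM − 320 min = 11:22 AM.
So the closing segment starts at 11:22 AM.
The closing segment ends at 11:22 AM + 75 min = 12:37 PM.
From 12:37 PM to 4:42 PM is 245 minutes.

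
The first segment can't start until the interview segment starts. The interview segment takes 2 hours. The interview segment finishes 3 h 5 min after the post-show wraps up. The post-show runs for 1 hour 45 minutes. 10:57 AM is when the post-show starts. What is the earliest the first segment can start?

1:47 PM

The post-show ends at 10:57 AM + 105 min = 12:42 PM.
The interview segment ends at 12:42 PM + 185 min = 3:47 PM.
The interview segment starts at 3:47 PM − 120 min = 1:47 PM.
The first segment is bounded by the interview segment, so the earliest it can start is 1:47 PM.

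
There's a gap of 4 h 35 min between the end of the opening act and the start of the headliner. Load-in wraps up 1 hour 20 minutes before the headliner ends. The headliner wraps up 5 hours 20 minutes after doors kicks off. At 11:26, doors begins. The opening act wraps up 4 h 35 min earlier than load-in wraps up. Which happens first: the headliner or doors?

The headliner ends at 11:26 + 320 min = 16:46.
Load-in ends at 16:46 − 80 min = 15:26.
The opening act ends at 15:26 − 275 min = 10:51.
The headliner starts at 10:51 + 275 min = 15:26.
The headliner starts at 15:26 and doors starts at 11:26, so doors is first.

doors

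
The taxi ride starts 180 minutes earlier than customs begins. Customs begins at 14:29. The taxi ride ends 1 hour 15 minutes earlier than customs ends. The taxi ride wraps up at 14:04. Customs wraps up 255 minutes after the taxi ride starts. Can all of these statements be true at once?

The taxi ride starts at 14:29 − 180 min = 11:29.
Customs ends at 11:29 + 255 min = 15:44.
The taxi ride ends at 15:44 − 75 min = 14:29.
But the taxi ride is also said to end at 14:04 — a 25-minute conflict.

No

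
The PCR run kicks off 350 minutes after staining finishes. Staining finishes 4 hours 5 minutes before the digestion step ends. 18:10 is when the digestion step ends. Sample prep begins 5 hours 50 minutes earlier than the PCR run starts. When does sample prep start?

Staining ends at 18:10 − 245 min = 14:05.
The PCR run starts at 14:05 + 350 min = 19:55.
Sample prep starts at 19:55 − 350 min = 14:05.

14:05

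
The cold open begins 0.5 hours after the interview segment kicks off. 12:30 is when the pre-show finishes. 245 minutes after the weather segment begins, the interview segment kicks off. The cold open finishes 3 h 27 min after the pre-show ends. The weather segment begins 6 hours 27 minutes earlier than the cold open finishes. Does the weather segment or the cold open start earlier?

the weather segment

The cold open ends at 12:30 + 207 min = 15:57.
The weather segment starts at 15:57 − 387 min = 09:30.
The interview segment starts at 09:30 + 245 min = 13:35.
The cold open starts at 13:35 + 30 min = 14:05.
The weather segment starts at 09:30 and the cold open starts at 14:05, so the weather segment is first.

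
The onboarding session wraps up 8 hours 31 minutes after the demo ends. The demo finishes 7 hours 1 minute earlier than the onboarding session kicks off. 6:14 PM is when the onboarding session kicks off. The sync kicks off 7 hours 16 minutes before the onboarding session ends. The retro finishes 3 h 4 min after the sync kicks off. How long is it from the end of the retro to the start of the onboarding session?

2 hours 42 minutes

The demo ends at 6:14 PM − 421 min = 11:13 AM.
The onboarding session ends at 11:13 AM + 511 min = 7:44 PM.
The sync starts at 7:44 PM − 436 min = 12:28 PM.
The retro ends at 12:28 PM + 184 min = 3:32 PM.
From 3:32 PM to 6:14 PM is 2 hours 42 minutes.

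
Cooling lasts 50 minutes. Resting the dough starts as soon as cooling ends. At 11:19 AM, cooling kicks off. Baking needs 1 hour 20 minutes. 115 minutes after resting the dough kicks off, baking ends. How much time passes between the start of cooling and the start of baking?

85 minutes

Cooling ends at 11:19 AM + 50 min = 12:09 PM.
So resting the dough starts at 12:09 PM.
Baking ends at 12:09 PM + 115 min = 2:04 PM.
Baking starts at 2:04 PM − 80 min = 12:44 PM.
From 11:19 AM to 12:44 PM is 85 minutes.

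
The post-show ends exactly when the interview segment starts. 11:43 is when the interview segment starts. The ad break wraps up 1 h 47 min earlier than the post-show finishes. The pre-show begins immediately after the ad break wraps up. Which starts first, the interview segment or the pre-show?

the pre-show

The post-show ends at 11:43.
The ad break ends at 11:43 − 107 min = 09:56.
So the pre-show starts at 09:56.
The interview segment starts at 11:43 and the pre-show starts at 09:56, so the pre-show is first.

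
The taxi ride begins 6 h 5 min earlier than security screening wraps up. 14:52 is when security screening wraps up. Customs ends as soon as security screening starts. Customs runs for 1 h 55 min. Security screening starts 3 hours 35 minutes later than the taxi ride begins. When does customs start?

The taxi ride starts at 14:52 − 365 min = 08:47.
Security screening starts at 08:47 + 215 min = 12:22.
So customs ends at 12:22.
Customs starts at 12:22 − 115 min = 10:27.

10:27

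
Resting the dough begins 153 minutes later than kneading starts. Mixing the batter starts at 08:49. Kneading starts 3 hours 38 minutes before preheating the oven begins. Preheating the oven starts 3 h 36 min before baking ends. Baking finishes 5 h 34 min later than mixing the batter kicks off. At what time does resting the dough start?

09:42

Baking ends at 08:49 + 334 min = 14:23.
Preheating the oven starts at 14:23 − 216 min = 10:47.
Kneading starts at 10:47 − 218 min = 07:09.
Resting the dough starts at 07:09 + 153 min = 09:42.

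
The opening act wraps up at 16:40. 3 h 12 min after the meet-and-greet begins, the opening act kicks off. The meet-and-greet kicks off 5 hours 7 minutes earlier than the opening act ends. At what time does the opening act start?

The meet-and-greet starts at 16:40 − 307 min = 11:33.
The opening act starts at 11:33 + 192 min = 14:45.

14:45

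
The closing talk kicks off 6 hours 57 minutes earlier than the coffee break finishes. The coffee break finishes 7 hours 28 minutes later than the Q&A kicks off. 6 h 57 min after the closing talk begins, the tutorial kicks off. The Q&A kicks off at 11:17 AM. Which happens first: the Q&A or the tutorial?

the Q&A

The coffee break ends at 11:17 AM + 448 min = 6:45 PM.
The closing talk starts at 6:45 PM − 417 min = 11:48 AM.
The tutorial starts at 11:48 AM + 417 min = 6:45 PM.
The Q&A starts at 11:17 AM and the tutorial starts at 6:45 PM, so the Q&A is first.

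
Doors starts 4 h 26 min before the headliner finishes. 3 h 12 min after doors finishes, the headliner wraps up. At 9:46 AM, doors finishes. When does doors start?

The headliner ends at 9:46 AM + 192 min = 12:58 PM.
Doors starts at 12:58 PM − 266 min = 8:32 AM.

8:32 AM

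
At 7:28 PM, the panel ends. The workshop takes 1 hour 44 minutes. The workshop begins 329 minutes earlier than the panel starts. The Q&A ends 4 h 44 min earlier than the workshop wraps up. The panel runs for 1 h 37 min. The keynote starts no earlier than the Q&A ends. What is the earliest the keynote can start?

The panel starts at 7:28 PM − 97 min = 5:51 PM.
The workshop starts at 5:51 PM − 329 min = 12:22 PM.
The workshop ends at 12:22 PM + 104 min = 2:06 PM.
The Q&A ends at 2:06 PM − 284 min = 9:22 AM.
The keynote is bounded by the Q&A, so the earliest it can start is 9:22 AM.

9:22 AM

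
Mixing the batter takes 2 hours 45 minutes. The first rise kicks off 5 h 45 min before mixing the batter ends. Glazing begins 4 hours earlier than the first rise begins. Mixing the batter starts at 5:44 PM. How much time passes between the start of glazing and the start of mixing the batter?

7 hours

Mixing the batter ends at 5:44 PM + 165 min = 8:29 PM.
The first rise starts at 8:29 PM − 345 min = 2:44 PM.
Glazing starts at 2:44 PM − 240 min = 10:44 AM.
From 10:44 AM to 5:44 PM is 7 hours.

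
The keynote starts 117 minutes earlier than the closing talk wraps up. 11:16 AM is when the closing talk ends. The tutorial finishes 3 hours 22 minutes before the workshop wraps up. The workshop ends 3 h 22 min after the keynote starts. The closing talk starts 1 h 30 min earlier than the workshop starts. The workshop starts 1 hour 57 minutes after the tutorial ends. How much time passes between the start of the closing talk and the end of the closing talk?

The keynote starts at 11:16 AM − 117 min = 9:19 AM.
The workshop ends at 9:19 AM + 202 min = 12:41 PM.
The tutorial ends at 12:41 PM − 202 min = 9:19 AM.
The workshop starts at 9:19 AM + 117 min = 11:16 AM.
The closing talk starts at 11:16 AM − 90 min = 9:46 AM.
From 9:46 AM to 11:16 AM is 1 hour 30 minutes.

1 hour 30 minutes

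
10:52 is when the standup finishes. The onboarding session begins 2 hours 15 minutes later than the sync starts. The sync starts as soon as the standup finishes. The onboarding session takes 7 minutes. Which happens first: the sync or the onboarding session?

The sync starts at 10:52.
The onboarding session starts at 10:52 + 135 min = 13:07.
The sync starts at 10:52 and the onboarding session starts at 13:07, so the sync is first.

the sync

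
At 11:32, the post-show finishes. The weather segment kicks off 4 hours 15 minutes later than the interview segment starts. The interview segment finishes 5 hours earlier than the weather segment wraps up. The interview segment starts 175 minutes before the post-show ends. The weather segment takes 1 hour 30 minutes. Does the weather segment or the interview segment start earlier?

the interview segment

The interview segment starts at 11:32 − 175 min = 08:37.
The weather segment starts at 08:37 + 255 min = 12:52.
The weather segment starts at 12:52 and the interview segment starts at 08:37, so the interview segment is first.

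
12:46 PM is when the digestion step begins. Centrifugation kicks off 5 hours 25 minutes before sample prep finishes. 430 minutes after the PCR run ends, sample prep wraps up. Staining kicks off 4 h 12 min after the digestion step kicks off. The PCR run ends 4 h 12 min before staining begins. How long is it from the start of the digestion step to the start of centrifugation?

Staining starts at 12:46 PM + 252 min = 4:58 PM.
The PCR run ends at 4:58 PM − 252 min = 12:46 PM.
Sample prep ends at 12:46 PM + 430 min = 7:56 PM.
Centrifugation starts at 7:56 PM − 325 min = 2:31 PM.
From 12:46 PM to 2:31 PM is 105 minutes.

105 minutes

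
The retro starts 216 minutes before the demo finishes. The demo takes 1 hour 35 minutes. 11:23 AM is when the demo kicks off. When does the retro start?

The demo ends at 11:23 AM + 95 min = 12:58 PM.
The retro starts at 12:58 PM − 216 min = 9:22 AM.

9:22 AM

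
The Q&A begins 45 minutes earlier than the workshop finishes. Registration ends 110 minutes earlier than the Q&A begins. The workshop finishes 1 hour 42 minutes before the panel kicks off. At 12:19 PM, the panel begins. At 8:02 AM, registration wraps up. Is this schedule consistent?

The workshop ends at 12:19 PM − 102 min = 10:37 AM.
The Q&A starts at 10:37 AM − 45 min = 9:52 AM.
Registration ends at 9:52 AM − 110 min = 8:02 AM.
That matches the stated 8:02 AM, so the schedule is consistent.

Yes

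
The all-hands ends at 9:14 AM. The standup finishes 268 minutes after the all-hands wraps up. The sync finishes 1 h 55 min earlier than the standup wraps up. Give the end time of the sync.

11:47 AM

The standup ends at 9:14 AM + 268 min = 1:42 PM.
The sync ends at 1:42 PM − 115 min = 11:47 AM.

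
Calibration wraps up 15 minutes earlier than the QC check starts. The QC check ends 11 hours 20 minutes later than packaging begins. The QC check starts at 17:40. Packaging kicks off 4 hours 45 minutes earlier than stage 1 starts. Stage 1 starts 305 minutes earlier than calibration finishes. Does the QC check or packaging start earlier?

Calibration ends at 17:40 − 15 min = 17:25.
Stage 1 starts at 17:25 − 305 min = 12:20.
Packaging starts at 12:20 − 285 min = 07:35.
The QC check starts at 17:40 and packaging starts at 07:35, so packaging is first.

packaging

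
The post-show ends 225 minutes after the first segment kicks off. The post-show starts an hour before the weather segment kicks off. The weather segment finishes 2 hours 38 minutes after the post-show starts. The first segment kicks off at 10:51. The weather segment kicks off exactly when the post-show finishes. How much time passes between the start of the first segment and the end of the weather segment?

The post-show ends at 10:51 + 225 min = 14:36.
So the weather segment starts at 14:36.
The post-show starts at 14:36 − 60 min = 13:36.
The weather segment ends at 13:36 + 158 min = 16:14.
From 10:51 to 16:14 is 323 minutes.

323 minutes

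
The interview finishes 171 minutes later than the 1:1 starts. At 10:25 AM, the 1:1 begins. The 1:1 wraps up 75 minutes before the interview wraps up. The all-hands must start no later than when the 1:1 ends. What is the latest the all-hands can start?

12:01 PM

The interview ends at 10:25 AM + 171 min = 1:16 PM.
The 1:1 ends at 1:16 PM − 75 min = 12:01 PM.
The all-hands is bounded by the 1:1, so the latest it can start is 12:01 PM.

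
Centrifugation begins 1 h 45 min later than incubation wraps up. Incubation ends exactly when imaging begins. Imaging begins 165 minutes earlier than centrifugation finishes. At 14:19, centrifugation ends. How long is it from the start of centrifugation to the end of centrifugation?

Imaging starts at 14:19 − 165 min = 11:34.
So incubation ends at 11:34.
Centrifugation starts at 11:34 + 105 min = 13:19.
From 13:19 to 14:19 is an hour.

an hour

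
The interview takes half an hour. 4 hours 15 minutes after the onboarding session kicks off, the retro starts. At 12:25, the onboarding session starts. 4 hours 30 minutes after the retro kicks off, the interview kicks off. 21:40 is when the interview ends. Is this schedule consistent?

The retro starts at 12:25 + 255 min = 16:40.
The interview starts at 16:40 + 270 min = 21:10.
The interview ends at 21:10 + 30 min = 21:40.
That matches the stated 21:40, so the schedule is consistent.

Yes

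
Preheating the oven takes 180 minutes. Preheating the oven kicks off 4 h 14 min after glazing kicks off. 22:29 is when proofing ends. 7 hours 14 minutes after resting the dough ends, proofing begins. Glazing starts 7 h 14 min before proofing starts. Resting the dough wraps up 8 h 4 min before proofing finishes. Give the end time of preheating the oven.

21:39

Resting the dough ends at 22:29 − 484 min = 14:25.
Proofing starts at 14:25 + 434 min = 21:39.
Glazing starts at 21:39 − 434 min = 14:25.
Preheating the oven starts at 14:25 + 254 min = 18:39.
Preheating the oven ends at 18:39 + 180 min = 21:39.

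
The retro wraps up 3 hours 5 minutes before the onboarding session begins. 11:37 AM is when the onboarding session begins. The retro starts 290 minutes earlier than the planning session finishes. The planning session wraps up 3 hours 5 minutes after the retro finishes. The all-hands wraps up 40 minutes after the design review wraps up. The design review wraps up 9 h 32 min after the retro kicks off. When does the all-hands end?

The retro ends at 11:37 AM − 185 min = 8:32 AM.
The planning session ends at 8:32 AM + 185 min = 11:37 AM.
The retro starts at 11:37 AM − 290 min = 6:47 AM.
The design review ends at 6:47 AM + 572 min = 4:19 PM.
The all-hands ends at 4:19 PM + 40 min = 4:59 PM.

4:59 PM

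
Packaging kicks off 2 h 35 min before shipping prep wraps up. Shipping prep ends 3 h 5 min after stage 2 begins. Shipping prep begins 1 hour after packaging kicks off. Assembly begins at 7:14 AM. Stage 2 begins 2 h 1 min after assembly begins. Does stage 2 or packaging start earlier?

stage 2

Stage 2 starts at 7:14 AM + 121 min = 9:15 AM.
Shipping prep ends at 9:15 AM + 185 min = 12:20 PM.
Packaging starts at 12:20 PM − 155 min = 9:45 AM.
Stage 2 starts at 9:15 AM and packaging starts at 9:45 AM, so stage 2 is first.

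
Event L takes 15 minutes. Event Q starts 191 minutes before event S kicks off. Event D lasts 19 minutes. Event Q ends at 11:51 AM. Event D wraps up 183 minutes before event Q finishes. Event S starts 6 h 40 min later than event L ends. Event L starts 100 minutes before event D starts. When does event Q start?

10:33 AM

Event D ends at 11:51 AM − 183 min = 8:48 AM.
Event D starts at 8:48 AM − 19 min = 8:29 AM.
Event L starts at 8:29 AM − 100 min = 6:49 AM.
Event L ends at 6:49 AM + 15 min = 7:04 AM.
Event S starts at 7:04 AM + 400 min = 1:44 PM.
Event Q starts at 1:44 PM − 191 min = 10:33 AM.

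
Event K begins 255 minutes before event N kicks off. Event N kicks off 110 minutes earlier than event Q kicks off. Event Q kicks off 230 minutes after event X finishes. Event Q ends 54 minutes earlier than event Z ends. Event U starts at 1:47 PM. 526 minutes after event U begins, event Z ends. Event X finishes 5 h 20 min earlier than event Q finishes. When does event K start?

Event Z ends at 1:47 PM + 526 min = 10:33 PM.
Event Q ends at 10:33 PM − 54 min = 9:39 PM.
Event X ends at 9:39 PM − 320 min = 4:19 PM.
Event Q starts at 4:19 PM + 230 min = 8:09 PM.
Event N starts at 8:09 PM − 110 min = 6:19 PM.
Event K starts at 6:19 PM − 255 min = 2:04 PM.

2:04 PM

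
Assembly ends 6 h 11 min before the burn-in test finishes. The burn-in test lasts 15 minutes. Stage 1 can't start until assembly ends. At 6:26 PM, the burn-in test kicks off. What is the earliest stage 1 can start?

12:30 PM

The burn-in test ends at 6:26 PM + 15 min = 6:41 PM.
Assembly ends at 6:41 PM − 371 min = 12:30 PM.
Stage 1 is bounded by assembly, so the earliest it can start is 12:30 PM.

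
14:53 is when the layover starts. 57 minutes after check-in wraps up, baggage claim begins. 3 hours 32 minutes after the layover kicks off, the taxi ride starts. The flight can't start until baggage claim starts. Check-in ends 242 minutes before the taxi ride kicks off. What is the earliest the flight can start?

15:20

The taxi ride starts at 14:53 + 212 min = 18:25.
Check-in ends at 18:25 − 242 min = 14:23.
Baggage claim starts at 14:23 + 57 min = 15:20.
The flight is bounded by baggage claim, so the earliest it can start is 15:20.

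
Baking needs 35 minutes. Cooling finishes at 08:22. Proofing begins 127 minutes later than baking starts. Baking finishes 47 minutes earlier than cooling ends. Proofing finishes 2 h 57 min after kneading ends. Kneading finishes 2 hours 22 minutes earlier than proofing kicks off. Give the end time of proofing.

Baking ends at 08:22 − 47 min = 07:35.
Baking starts at 07:35 − 35 min = 07:00.
Proofing starts at 07:00 + 127 min = 09:07.
Kneading ends at 09:07 − 142 min = 06:45.
Proofing ends at 06:45 + 177 min = 09:42.

09:42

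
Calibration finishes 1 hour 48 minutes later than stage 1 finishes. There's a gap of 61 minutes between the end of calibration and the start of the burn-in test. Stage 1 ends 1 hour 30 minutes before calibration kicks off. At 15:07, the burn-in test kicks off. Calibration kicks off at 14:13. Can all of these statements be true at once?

Stage 1 ends at 14:13 − 90 min = 12:43.
Calibration ends at 12:43 + 108 min = 14:31.
The burn-in test starts at 14:31 + 61 min = 15:32.
But the burn-in test is also said to start at 15:07 — a 25-minute conflict.

No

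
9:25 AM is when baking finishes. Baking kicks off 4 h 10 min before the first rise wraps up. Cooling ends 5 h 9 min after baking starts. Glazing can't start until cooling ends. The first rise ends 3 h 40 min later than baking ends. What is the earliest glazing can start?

2:04 PM

The first rise ends at 9:25 AM + 220 min = 1:05 PM.
Baking starts at 1:05 PM − 250 min = 8:55 AM.
Cooling ends at 8:55 AM + 309 min = 2:04 PM.
Glazing is bounded by cooling, so the earliest it can start is 2:04 PM.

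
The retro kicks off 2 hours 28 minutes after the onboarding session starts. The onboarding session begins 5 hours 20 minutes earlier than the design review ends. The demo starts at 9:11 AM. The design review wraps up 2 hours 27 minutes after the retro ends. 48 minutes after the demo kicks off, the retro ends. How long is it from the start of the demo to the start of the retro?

23 minutes

The retro ends at 9:11 AM + 48 min = 9:59 AM.
The design review ends at 9:59 AM + 147 min = 12:26 PM.
The onboarding session starts at 12:26 PM − 320 min = 7:06 AM.
The retro starts at 7:06 AM + 148 min = 9:34 AM.
From 9:11 AM to 9:34 AM is 23 minutes.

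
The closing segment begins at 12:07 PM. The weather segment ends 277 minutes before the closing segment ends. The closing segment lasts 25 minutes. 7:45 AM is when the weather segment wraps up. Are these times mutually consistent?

The closing segment ends at 12:07 PM + 25 min = 12:32 PM.
The weather segment ends at 12:32 PM − 277 min = 7:55 AM.
But the weather segment is also said to end at 7:45 AM — a 10-minute conflict.

No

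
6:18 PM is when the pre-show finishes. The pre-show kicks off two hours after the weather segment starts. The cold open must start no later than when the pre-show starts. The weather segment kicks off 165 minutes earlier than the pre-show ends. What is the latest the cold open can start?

5:33 PM

The weather segment starts at 6:18 PM − 165 min = 3:33 PM.
The pre-show starts at 3:33 PM + 120 min = 5:33 PM.
The cold open is bounded by the pre-show, so the latest it can start is 5:33 PM.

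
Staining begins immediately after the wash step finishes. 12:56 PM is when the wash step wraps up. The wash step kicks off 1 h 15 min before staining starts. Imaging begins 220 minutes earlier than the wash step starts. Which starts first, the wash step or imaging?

Staining starts at 12:56 PM.
The wash step starts at 12:56 PM − 75 min = 11:41 AM.
Imaging starts at 11:41 AM − 220 min = 8:01 AM.
The wash step starts at 11:41 AM and imaging starts at 8:01 AM, so imaging is first.

imaging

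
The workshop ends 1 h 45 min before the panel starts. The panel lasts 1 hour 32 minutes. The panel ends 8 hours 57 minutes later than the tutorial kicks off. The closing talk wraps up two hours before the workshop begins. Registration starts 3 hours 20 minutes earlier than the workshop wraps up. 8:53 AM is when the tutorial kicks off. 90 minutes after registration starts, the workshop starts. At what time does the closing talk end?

The panel ends at 8:53 AM + 537 min = 5:50 PM.
The panel starts at 5:50 PM − 92 min = 4:18 PM.
The workshop ends at 4:18 PM − 105 min = 2:33 PM.
Registration starts at 2:33 PM − 200 min = 11:13 AM.
The workshop starts at 11:13 AM + 90 min = 12:43 PM.
The closing talk ends at 12:43 PM − 120 min = 10:43 AM.

10:43 AM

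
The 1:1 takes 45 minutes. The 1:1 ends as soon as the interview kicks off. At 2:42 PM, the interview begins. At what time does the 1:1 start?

The 1:1 ends at 2:42 PM.
The 1:1 starts at 2:42 PM − 45 min = 1:57 PM.

1:57 PM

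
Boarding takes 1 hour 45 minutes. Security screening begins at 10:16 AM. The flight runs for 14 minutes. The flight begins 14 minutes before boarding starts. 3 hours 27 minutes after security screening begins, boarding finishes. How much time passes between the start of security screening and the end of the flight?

Boarding ends at 10:16 AM + 207 min = 1:43 PM.
Boarding starts at 1:43 PM − 105 min = 11:58 AM.
The flight starts at 11:58 AM − 14 min = 11:44 AM.
The flight ends at 11:44 AM + 14 min = 11:58 AM.
From 10:16 AM to 11:58 AM is 1 h 42 min.

1 h 42 min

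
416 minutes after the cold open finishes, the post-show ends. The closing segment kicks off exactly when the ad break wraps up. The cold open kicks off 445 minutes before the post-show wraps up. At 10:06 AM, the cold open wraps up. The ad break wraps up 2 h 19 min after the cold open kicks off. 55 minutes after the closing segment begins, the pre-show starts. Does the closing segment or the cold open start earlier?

the cold open

The post-show ends at 10:06 AM + 416 min = 5:02 PM.
The cold open starts at 5:02 PM − 445 min = 9:37 AM.
The ad break ends at 9:37 AM + 139 min = 11:56 AM.
So the closing segment starts at 11:56 AM.
The closing segment starts at 11:56 AM and the cold open starts at 9:37 AM, so the cold open is first.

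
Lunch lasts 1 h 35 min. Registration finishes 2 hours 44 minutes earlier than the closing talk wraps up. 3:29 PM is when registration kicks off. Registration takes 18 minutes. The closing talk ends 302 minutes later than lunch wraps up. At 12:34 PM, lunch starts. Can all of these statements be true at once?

No

Lunch ends at 12:34 PM + 95 min = 2:09 PM.
The closing talk ends at 2:09 PM + 302 min = 7:11 PM.
Registration ends at 7:11 PM − 164 min = 4:27 PM.
Registration starts at 4:27 PM − 18 min = 4:09 PM.
But registration is also said to start at 3:29 PM — a 40-minute conflict.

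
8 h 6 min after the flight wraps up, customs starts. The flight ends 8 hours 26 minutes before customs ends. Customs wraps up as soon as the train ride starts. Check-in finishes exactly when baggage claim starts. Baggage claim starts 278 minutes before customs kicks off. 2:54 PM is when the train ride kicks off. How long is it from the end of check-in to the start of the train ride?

4 h 58 min

Customs ends at 2:54 PM.
The flight ends at 2:54 PM − 506 min = 6:28 AM.
Customs starts at 6:28 AM + 486 min = 2:34 PM.
Baggage claim starts at 2:34 PM − 278 min = 9:56 AM.
So check-in ends at 9:56 AM.
From 9:56 AM to 2:54 PM is 4 h 58 min.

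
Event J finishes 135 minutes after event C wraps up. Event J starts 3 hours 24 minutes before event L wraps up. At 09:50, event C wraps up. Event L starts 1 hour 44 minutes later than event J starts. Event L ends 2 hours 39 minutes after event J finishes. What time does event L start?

13:04

Event J ends at 09:50 + 135 min = 12:05.
Event L ends at 12:05 + 159 min = 14:44.
Event J starts at 14:44 − 204 min = 11:20.
Event L starts at 11:20 + 104 min = 13:04.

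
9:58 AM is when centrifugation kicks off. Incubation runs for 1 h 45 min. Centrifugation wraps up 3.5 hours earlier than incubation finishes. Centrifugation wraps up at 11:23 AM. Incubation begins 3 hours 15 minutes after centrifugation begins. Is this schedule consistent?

No

Incubation starts at 9:58 AM + 195 min = 1:13 PM.
Incubation ends at 1:13 PM + 105 min = 2:58 PM.
Centrifugation ends at 2:58 PM − 210 min = 11:28 AM.
But centrifugation is also said to end at 11:23 AM — a 5-minute conflict.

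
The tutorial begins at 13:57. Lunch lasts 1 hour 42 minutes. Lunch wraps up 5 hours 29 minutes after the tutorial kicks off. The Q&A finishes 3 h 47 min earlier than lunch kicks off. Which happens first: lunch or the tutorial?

the tutorial

Lunch ends at 13:57 + 329 min = 19:26.
Lunch starts at 19:26 − 102 min = 17:44.
Lunch starts at 17:44 and the tutorial starts at 13:57, so the tutorial is first.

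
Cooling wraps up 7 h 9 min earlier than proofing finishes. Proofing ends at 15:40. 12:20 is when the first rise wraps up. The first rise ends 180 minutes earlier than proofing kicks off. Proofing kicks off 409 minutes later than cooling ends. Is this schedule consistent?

Cooling ends at 15:40 − 429 min = 08:31.
Proofing starts at 08:31 + 409 min = 15:20.
The first rise ends at 15:20 − 180 min = 12:20.
That matches the stated 12:20, so the schedule is consistent.

Yes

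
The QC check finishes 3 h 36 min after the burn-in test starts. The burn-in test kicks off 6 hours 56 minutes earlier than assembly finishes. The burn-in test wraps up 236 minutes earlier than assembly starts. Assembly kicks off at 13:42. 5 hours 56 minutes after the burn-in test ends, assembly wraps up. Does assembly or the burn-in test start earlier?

The burn-in test ends at 13:42 − 236 min = 09:46.
Assembly ends at 09:46 + 356 min = 15:42.
The burn-in test starts at 15:42 − 416 min = 08:46.
Assembly starts at 13:42 and the burn-in test starts at 08:46, so the burn-in test is first.

the burn-in test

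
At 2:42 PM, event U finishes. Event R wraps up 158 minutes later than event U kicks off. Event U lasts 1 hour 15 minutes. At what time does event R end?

4:05 PM

Event U starts at 2:42 PM − 75 min = 1:27 PM.
Event R ends at 1:27 PM + 158 min = 4:05 PM.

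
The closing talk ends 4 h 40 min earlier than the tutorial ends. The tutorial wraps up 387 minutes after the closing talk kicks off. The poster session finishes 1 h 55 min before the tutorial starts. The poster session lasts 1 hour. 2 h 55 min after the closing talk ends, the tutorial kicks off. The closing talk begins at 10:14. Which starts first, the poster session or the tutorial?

the poster session

The tutorial ends at 10:14 + 387 min = 16:41.
The closing talk ends at 16:41 − 280 min = 12:01.
The tutorial starts at 12:01 + 175 min = 14:56.
The poster session ends at 14:56 − 115 min = 13:01.
The poster session starts at 13:01 − 60 min = 12:01.
The poster session starts at 12:01 and the tutorial starts at 14:56, so the poster session is first.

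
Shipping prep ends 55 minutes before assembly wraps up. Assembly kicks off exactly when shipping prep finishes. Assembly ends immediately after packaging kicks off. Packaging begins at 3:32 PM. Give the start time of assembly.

Assembly ends at 3:32 PM.
Shipping prep ends at 3:32 PM − 55 min = 2:37 PM.
So assembly starts at 2:37 PM.

2:37 PM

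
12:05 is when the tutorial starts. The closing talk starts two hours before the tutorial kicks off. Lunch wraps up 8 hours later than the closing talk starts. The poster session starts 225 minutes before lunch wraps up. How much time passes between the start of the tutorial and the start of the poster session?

135 minutes

The closing talk starts at 12:05 − 120 min = 10:05.
Lunch ends at 10:05 + 480 min = 18:05.
The poster session starts at 18:05 − 225 min = 14:20.
From 12:05 to 14:20 is 135 minutes.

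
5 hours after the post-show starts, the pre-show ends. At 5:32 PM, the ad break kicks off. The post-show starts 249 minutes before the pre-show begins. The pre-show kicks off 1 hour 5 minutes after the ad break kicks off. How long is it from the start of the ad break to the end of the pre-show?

The pre-show starts at 5:32 PM + 65 min = 6:37 PM.
The post-show starts at 6:37 PM − 249 min = 2:28 PM.
The pre-show ends at 2:28 PM + 300 min = 7:28 PM.
From 5:32 PM to 7:28 PM is 1 hour 56 minutes.

1 hour 56 minutes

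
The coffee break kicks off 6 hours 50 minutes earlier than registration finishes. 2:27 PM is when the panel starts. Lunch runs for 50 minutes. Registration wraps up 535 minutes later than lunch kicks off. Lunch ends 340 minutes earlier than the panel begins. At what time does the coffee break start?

10:02 AM

Lunch ends at 2:27 PM − 340 min = 8:47 AM.
Lunch starts at 8:47 AM − 50 min = 7:57 AM.
Registration ends at 7:57 AM + 535 min = 4:52 PM.
The coffee break starts at 4:52 PM − 410 min = 10:02 AM.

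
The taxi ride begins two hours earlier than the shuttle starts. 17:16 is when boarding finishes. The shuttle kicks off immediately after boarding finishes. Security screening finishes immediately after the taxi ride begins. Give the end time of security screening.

The shuttle starts at 17:16.
The taxi ride starts at 17:16 − 120 min = 15:16.
So security screening ends at 15:16.

15:16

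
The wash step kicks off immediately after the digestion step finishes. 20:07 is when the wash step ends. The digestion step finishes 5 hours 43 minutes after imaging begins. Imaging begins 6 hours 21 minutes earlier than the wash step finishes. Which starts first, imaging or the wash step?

imaging

Imaging starts at 20:07 − 381 min = 13:46.
The digestion step ends at 13:46 + 343 min = 19:29.
So the wash step starts at 19:29.
Imaging starts at 13:46 and the wash step starts at 19:29, so imaging is first.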